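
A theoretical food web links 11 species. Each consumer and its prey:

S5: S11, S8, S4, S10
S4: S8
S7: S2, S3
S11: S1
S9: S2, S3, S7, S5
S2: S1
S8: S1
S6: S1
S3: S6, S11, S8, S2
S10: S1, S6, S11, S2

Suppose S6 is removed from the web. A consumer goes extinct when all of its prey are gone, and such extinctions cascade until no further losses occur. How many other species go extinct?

Remove S6.
Every predator of it retains at least one other prey: S3 still has S11, S8, S2; S10 still has S1, S11, S2.
No consumer loses all prey, so no secondary extinctions occur.

0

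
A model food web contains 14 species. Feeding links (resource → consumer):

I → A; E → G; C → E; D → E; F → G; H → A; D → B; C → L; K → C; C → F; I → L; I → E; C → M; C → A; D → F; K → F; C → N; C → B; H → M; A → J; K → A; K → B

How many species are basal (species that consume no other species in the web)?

4

Basal species (no prey listed): I, D, H, K.
Count: 4.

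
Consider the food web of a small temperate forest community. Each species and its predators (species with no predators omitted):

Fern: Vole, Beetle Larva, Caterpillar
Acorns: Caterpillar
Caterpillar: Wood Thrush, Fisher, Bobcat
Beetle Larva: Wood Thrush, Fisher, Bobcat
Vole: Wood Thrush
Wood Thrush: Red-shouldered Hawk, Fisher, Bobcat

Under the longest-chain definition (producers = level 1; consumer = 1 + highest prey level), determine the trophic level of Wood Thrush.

Fern is a producer → level 1.
Vole eats Fern → level 2.
Wood Thrush eats Vole (level 2); other prey at levels: Beetle Larva 2, Caterpillar 2 → level 3.

Trophic level 3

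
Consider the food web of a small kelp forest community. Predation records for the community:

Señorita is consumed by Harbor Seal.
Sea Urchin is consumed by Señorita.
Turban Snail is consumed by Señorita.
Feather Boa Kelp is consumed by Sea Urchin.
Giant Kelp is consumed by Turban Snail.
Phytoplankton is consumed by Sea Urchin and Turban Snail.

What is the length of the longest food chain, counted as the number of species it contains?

4 species

One longest chain: Feather Boa Kelp → Sea Urchin → Señorita → Harbor Seal.
It has 4 species and 3 links.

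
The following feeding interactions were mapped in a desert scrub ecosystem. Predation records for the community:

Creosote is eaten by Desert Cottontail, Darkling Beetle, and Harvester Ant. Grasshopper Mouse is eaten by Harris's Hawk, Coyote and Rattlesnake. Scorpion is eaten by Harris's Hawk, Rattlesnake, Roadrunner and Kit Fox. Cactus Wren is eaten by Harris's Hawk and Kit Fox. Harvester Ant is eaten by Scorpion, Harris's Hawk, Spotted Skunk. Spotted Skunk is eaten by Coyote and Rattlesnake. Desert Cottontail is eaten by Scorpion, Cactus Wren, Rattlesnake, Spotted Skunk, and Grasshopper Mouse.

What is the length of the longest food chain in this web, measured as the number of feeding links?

One longest chain: Creosote → Desert Cottontail → Scorpion → Rattlesnake.
It has 4 species and 3 links.

3 links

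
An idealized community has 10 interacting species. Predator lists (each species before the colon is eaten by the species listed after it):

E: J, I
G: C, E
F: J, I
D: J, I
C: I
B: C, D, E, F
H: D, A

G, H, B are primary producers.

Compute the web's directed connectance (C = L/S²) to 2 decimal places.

The web has S = 10 species and L = 15 feeding links.
C = L / S² = 15 / 100 = 0.1500 ≈ 0.15.

C = 0.15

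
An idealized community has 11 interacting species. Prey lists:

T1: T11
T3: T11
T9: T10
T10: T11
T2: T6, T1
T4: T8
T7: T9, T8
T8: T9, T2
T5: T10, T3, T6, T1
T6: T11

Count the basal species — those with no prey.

1

Basal species (no prey listed): T11.
Count: 1.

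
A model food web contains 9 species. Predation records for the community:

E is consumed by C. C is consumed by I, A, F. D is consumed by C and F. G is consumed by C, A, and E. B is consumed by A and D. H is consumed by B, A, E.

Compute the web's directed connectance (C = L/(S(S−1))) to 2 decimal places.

C = 0.19

The web has S = 9 species and L = 14 feeding links.
C = L / (S(S−1)) = 14 / 72 = 0.1944 ≈ 0.19.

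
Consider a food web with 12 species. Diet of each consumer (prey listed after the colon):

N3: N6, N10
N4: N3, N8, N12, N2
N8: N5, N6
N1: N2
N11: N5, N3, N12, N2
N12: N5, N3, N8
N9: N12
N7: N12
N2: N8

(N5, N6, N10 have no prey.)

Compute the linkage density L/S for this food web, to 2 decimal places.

L/S = 1.58

There are L = 19 links among S = 12 species.
L/S = 19/12 = 1.5833 ≈ 1.58.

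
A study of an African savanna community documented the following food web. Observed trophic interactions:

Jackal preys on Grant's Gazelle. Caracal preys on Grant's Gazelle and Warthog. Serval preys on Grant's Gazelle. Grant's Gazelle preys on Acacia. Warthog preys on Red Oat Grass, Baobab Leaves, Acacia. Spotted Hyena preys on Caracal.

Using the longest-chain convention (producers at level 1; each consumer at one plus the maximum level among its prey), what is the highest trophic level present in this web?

4

Producers (level 1): Baobab Leaves, Red Oat Grass, Acacia.
Acacia → Grant's Gazelle → Caracal → Spotted Hyena gives Spotted Hyena level 4.
No species has a prey at level 4, so no species reaches level 5.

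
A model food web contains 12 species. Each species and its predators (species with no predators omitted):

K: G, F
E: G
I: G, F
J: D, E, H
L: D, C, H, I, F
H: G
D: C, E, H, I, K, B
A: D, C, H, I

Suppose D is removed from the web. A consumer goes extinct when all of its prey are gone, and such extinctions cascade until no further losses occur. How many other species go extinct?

Remove D.
Round 1: K (all prey gone), B (all prey gone) → extinct.
No further losses. Total secondary extinctions: 2.

2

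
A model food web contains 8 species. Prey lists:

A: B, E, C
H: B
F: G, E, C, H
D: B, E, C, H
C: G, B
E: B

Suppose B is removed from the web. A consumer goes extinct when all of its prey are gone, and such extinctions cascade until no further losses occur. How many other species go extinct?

2

Remove B.
Round 1: E (all prey gone), H (all prey gone) → extinct.
No further losses. Total secondary extinctions: 2.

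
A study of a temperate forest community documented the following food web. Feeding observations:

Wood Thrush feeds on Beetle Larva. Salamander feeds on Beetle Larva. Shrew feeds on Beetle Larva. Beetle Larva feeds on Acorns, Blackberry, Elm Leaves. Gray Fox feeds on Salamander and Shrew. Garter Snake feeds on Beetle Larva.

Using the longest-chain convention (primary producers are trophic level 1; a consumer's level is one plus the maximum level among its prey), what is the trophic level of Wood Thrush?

Blackberry is a producer → level 1.
Beetle Larva eats Blackberry (level 1); other prey at levels: Acorns 1, Elm Leaves 1 → level 2.
Wood Thrush eats Beetle Larva → level 3.

Trophic level 3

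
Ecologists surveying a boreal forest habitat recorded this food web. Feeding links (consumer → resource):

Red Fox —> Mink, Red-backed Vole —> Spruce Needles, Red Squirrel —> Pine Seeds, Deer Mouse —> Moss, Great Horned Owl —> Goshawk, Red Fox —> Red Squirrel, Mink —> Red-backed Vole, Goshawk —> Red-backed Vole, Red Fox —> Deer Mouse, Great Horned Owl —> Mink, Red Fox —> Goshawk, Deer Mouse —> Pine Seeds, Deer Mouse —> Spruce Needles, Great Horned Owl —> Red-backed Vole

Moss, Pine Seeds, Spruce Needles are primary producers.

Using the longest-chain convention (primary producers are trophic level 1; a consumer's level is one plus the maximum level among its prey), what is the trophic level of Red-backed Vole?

Trophic level 2

Spruce Needles is a producer → level 1.
Red-backed Vole eats Spruce Needles → level 2.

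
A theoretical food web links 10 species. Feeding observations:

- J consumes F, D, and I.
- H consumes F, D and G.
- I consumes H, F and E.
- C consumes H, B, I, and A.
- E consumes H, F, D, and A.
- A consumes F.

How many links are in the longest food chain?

One longest chain: D → H → E → I → J.
It has 5 species and 4 links.

4 links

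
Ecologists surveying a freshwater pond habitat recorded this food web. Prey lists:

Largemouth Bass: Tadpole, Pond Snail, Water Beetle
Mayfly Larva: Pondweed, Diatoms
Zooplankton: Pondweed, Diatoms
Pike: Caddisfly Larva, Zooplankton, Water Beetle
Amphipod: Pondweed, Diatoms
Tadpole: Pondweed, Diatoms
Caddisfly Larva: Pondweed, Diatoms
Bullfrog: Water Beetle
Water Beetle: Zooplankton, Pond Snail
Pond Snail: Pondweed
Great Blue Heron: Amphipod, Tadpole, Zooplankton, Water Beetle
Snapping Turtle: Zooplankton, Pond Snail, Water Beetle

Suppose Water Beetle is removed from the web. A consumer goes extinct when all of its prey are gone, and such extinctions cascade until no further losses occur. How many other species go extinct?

1

Remove Water Beetle.
Round 1: Bullfrog (all prey gone) → extinct.
No further losses. Total secondary extinctions: 1.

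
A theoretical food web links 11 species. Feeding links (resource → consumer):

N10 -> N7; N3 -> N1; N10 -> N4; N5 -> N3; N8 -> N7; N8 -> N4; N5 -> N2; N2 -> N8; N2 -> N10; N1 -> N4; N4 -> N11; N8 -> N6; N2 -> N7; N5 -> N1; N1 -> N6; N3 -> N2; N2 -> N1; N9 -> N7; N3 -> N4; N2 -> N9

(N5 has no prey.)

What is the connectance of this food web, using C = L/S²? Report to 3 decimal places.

The web has S = 11 species and L = 20 feeding links.
C = L / S² = 20 / 121 = 0.1653 ≈ 0.165.

C = 0.165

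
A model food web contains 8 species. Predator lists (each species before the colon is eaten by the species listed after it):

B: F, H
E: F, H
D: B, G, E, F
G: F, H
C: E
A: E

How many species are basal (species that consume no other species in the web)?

3

Basal species (no prey listed): D, A, C.
Count: 3.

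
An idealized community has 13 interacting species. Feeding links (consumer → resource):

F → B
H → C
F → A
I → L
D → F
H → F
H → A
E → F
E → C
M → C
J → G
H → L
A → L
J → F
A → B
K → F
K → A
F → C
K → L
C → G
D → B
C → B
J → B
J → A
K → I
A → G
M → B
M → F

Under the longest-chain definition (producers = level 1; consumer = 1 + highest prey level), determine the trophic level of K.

Trophic level 4

G is a producer → level 1.
C eats G (level 1); other prey at levels: B 1 → level 2.
F eats C (level 2); other prey at levels: B 1, A 2 → level 3.
K eats F (level 3); other prey at levels: L 1, I 2, A 2 → level 4.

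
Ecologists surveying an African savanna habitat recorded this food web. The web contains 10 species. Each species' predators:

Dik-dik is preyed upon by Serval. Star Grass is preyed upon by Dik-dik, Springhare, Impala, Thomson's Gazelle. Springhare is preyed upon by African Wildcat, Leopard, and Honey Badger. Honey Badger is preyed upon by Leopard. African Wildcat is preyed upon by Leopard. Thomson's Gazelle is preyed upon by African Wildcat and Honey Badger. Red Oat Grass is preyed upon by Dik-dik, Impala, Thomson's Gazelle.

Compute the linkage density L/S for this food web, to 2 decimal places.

L/S = 1.50

There are L = 15 links among S = 10 species.
L/S = 15/10 = 1.5000 ≈ 1.50.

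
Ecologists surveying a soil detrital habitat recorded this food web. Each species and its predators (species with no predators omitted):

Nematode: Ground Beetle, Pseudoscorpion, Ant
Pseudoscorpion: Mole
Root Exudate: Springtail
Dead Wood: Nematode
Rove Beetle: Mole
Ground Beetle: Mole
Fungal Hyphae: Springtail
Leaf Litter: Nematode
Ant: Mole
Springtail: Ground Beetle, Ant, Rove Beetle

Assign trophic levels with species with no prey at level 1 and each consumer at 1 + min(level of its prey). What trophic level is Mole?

Root Exudate has no prey (basal) → level 1.
Springtail eats Root Exudate → level 2.
Ant eats Springtail → level 3.
Mole eats Ant → level 4.
No prey of Mole is below level 3, so 4 is the minimum.

Trophic level 4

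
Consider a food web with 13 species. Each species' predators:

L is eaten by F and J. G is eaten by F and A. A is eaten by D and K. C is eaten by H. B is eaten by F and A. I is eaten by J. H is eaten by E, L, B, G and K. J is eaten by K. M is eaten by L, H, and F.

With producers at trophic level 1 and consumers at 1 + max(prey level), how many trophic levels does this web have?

5

Producers (level 1): M, C, I.
M → H → L → J → K gives K level 5.
No species has a prey at level 5, so no species reaches level 6.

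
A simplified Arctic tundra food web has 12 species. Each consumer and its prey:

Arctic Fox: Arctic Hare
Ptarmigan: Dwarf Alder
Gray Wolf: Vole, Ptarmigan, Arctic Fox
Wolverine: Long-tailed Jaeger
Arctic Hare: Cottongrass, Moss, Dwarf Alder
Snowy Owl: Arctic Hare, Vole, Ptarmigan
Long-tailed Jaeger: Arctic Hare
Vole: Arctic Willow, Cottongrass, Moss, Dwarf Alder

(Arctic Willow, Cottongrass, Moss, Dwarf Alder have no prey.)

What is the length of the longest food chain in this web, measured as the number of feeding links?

One longest chain: Cottongrass → Arctic Hare → Arctic Fox → Gray Wolf.
It has 4 species and 3 links.

3 links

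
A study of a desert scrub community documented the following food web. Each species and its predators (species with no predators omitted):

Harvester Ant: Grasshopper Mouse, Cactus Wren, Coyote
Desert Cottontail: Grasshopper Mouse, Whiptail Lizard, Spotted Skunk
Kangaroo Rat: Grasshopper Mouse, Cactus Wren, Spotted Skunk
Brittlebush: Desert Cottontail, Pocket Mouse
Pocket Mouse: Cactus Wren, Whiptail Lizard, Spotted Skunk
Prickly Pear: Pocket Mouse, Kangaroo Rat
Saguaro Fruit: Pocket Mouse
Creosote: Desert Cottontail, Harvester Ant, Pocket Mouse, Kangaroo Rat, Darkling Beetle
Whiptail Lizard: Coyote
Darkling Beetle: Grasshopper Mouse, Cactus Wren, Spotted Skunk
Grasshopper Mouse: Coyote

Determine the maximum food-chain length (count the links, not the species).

One longest chain: Creosote → Darkling Beetle → Grasshopper Mouse → Coyote.
It has 4 species and 3 links.

3 links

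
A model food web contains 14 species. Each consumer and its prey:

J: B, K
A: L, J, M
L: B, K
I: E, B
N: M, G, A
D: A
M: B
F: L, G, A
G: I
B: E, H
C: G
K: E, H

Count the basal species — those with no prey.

2

Basal species (no prey listed): E, H.
Count: 2.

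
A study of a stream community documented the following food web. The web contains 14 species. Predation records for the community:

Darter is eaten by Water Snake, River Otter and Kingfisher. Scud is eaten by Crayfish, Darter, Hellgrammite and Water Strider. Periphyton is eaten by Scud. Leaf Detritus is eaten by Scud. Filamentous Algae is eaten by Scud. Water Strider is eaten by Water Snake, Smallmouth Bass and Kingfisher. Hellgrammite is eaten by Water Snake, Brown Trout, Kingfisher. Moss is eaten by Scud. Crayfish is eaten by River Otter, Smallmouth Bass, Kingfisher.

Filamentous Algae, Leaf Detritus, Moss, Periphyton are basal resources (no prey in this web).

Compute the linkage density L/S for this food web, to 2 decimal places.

There are L = 20 links among S = 14 species.
L/S = 20/14 = 1.4286 ≈ 1.43.

L/S = 1.43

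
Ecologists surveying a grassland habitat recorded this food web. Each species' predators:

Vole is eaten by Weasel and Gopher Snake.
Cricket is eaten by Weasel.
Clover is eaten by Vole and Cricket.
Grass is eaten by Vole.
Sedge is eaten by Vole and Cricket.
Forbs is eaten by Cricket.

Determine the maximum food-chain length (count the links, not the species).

2 links

One longest chain: Clover → Vole → Gopher Snake.
It has 3 species and 2 links.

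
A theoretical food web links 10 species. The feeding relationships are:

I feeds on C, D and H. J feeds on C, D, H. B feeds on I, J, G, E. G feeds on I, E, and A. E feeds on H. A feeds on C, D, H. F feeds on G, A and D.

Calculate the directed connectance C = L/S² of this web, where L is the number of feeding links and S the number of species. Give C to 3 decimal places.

The web has S = 10 species and L = 20 feeding links.
C = L / S² = 20 / 100 = 0.2000 ≈ 0.200.

C = 0.200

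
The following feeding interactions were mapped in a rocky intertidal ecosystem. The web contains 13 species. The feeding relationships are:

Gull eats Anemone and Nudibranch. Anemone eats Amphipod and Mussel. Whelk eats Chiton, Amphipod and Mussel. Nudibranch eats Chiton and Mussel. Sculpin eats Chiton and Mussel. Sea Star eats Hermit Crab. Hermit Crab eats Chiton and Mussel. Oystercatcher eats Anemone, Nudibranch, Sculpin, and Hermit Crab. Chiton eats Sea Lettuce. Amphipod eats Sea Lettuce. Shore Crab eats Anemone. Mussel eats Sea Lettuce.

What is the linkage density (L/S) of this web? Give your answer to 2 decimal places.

L/S = 1.69

There are L = 22 links among S = 13 species.
L/S = 22/13 = 1.6923 ≈ 1.69.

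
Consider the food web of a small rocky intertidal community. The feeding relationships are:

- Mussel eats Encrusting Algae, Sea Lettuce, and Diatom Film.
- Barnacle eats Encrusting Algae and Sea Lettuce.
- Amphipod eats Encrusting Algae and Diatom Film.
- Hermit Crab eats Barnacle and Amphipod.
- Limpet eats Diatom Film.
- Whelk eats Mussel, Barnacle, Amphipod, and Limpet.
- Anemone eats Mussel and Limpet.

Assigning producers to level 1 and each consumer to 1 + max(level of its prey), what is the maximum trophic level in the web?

Producers (level 1): Sea Lettuce, Diatom Film, Encrusting Algae.
Diatom Film → Limpet → Anemone gives Anemone level 3.
No species has a prey at level 3, so no species reaches level 4.

3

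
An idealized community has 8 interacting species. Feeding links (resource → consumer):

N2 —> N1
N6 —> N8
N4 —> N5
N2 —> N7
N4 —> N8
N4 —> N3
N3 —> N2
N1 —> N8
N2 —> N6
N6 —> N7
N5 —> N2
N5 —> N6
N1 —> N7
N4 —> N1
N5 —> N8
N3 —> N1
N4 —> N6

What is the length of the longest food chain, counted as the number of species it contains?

One longest chain: N4 → N3 → N2 → N1 → N8.
It has 5 species and 4 links.

5 species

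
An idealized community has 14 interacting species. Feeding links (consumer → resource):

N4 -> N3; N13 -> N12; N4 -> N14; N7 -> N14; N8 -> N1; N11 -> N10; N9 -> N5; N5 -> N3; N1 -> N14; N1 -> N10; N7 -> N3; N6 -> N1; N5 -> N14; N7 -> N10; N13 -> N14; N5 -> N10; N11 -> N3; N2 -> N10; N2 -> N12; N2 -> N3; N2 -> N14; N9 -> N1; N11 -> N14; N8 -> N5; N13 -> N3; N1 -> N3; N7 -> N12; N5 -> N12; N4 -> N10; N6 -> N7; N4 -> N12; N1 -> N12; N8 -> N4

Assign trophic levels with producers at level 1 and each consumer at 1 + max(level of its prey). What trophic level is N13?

N14 is a producer → level 1.
N13 eats N14 (level 1); other prey at levels: N3 1, N12 1 → level 2.

Trophic level 2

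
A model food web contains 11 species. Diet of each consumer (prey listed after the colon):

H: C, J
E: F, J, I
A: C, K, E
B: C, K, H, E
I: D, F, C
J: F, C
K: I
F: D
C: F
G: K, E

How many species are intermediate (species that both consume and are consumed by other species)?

Intermediate species (has both prey and predators): F, C, J, I, K, H, E.
Count: 7.

7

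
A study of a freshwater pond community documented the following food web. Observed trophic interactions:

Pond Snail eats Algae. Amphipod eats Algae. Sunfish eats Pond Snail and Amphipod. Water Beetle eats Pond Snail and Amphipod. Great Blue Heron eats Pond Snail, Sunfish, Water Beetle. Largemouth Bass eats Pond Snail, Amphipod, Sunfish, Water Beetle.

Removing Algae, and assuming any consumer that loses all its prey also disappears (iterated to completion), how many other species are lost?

Remove Algae.
Round 1: Amphipod (all prey gone), Pond Snail (all prey gone) → extinct.
Round 2: Sunfish (all prey gone), Water Beetle (all prey gone) → extinct.
Round 3: Largemouth Bass (all prey gone), Great Blue Heron (all prey gone) → extinct.
No further losses. Total secondary extinctions: 6.

6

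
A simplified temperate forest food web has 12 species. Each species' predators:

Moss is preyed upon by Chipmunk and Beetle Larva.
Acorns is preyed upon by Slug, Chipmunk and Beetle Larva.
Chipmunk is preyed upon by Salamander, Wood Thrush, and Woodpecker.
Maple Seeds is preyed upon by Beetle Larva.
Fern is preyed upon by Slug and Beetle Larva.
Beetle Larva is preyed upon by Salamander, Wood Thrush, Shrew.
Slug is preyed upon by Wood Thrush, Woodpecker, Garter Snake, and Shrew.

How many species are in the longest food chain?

One longest chain: Acorns → Slug → Woodpecker.
It has 3 species and 2 links.

3 species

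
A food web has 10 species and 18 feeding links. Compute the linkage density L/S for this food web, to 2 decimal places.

L/S = 1.80

There are L = 18 links among S = 10 species.
L/S = 18/10 = 1.8000 ≈ 1.80.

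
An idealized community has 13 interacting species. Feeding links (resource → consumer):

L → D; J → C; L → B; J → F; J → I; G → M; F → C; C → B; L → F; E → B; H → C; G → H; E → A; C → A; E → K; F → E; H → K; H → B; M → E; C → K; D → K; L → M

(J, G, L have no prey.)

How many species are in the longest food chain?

One longest chain: J → F → E → A.
It has 4 species and 3 links.

4 species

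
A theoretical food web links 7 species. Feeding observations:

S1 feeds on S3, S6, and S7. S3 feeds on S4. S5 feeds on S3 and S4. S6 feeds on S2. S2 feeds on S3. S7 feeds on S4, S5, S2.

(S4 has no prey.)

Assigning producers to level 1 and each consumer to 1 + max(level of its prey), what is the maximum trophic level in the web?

Producers (level 1): S4.
S4 → S3 → S2 → S7 → S1 gives S1 level 5.
No species has a prey at level 5, so no species reaches level 6.

5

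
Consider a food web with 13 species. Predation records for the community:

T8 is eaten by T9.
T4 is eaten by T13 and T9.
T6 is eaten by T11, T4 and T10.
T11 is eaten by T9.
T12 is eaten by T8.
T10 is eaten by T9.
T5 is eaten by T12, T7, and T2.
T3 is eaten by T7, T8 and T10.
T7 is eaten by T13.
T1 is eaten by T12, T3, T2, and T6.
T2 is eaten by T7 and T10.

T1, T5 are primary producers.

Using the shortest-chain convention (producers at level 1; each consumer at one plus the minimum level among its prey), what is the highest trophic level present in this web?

4

Producers (level 1): T1, T5.
Following each consumer down to its lowest-level prey: T1 → T6 → T11 → T9 (levels 1 through 4).
All prey of T9 (T11 3, T4 3, T8 3, T10 3) are at level 3 or above, so T9 is at level 1 + 3 = 4.
Every consumer has at least one prey at level 3 or below, so none exceeds level 4.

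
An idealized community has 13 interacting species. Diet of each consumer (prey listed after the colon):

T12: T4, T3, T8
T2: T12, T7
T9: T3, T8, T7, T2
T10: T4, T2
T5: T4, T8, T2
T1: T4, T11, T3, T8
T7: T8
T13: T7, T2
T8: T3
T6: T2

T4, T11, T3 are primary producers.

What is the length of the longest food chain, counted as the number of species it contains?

5 species

One longest chain: T3 → T8 → T12 → T2 → T10.
It has 5 species and 4 links.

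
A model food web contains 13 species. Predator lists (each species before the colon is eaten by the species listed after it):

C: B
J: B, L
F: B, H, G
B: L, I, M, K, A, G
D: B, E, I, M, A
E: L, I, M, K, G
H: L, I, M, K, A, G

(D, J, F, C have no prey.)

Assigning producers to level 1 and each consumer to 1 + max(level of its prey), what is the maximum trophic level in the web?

Producers (level 1): D, J, F, C.
D → B → K gives K level 3.
No species has a prey at level 3, so no species reaches level 4.

3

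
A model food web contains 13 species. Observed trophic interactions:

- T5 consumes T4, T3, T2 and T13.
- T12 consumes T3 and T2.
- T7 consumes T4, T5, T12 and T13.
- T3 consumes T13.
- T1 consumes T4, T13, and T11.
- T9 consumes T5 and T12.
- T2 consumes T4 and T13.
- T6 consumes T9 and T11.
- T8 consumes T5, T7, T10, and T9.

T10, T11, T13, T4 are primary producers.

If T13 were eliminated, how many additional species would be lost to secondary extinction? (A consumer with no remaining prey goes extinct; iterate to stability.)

1

Remove T13.
Round 1: T3 (all prey gone) → extinct.
No further losses. Total secondary extinctions: 1.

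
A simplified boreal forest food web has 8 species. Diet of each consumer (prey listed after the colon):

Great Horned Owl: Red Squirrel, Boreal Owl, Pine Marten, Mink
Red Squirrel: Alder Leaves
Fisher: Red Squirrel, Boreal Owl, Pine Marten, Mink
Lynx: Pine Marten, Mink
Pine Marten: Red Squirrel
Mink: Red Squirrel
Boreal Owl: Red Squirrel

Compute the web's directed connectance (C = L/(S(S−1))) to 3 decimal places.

C = 0.250

The web has S = 8 species and L = 14 feeding links.
C = L / (S(S−1)) = 14 / 56 = 0.2500 ≈ 0.250.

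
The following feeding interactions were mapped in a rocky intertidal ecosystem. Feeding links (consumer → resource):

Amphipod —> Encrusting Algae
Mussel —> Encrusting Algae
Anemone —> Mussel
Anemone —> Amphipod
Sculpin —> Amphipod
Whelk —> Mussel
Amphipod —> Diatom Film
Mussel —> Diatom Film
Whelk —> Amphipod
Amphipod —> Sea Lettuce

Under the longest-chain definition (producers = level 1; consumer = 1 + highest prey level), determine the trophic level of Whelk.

Encrusting Algae is a producer → level 1.
Mussel eats Encrusting Algae (level 1); other prey at levels: Diatom Film 1 → level 2.
Whelk eats Mussel (level 2); other prey at levels: Amphipod 2 → level 3.

Trophic level 3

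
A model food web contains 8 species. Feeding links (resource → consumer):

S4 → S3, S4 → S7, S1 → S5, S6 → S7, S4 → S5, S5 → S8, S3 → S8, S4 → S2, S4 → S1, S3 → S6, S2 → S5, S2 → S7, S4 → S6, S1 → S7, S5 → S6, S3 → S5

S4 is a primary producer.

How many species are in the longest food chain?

5 species

One longest chain: S4 → S1 → S5 → S6 → S7.
It has 5 species and 4 links.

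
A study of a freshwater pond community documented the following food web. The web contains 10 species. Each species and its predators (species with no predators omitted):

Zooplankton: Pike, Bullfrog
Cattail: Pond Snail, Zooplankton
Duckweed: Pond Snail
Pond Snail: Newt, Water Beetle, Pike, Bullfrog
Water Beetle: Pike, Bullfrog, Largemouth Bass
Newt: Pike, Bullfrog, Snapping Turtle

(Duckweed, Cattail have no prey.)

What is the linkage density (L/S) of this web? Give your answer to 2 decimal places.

L/S = 1.50

There are L = 15 links among S = 10 species.
L/S = 15/10 = 1.5000 ≈ 1.50.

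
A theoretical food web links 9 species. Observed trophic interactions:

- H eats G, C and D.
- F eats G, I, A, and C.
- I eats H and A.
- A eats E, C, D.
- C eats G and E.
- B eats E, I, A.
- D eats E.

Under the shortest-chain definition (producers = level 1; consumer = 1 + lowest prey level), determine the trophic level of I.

Trophic level 3

G is a producer → level 1.
H eats G → level 2.
I eats H → level 3.
No prey of I is below level 2, so 3 is the minimum.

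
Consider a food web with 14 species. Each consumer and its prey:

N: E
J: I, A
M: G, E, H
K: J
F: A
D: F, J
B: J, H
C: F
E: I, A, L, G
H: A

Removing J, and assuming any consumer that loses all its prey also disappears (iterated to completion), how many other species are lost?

Remove J.
Round 1: K (all prey gone) → extinct.
No further losses. Total secondary extinctions: 1.

1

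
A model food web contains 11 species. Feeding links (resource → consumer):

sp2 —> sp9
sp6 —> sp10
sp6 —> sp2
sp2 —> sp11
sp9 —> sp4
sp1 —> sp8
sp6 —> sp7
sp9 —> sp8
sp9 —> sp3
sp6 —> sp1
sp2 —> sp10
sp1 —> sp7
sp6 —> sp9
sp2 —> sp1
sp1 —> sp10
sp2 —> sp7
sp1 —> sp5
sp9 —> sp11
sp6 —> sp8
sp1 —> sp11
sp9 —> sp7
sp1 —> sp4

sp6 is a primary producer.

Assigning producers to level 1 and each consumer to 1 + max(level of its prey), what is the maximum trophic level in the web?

Producers (level 1): sp6.
sp6 → sp2 → sp9 → sp3 gives sp3 level 4.
No species has a prey at level 4, so no species reaches level 5.

4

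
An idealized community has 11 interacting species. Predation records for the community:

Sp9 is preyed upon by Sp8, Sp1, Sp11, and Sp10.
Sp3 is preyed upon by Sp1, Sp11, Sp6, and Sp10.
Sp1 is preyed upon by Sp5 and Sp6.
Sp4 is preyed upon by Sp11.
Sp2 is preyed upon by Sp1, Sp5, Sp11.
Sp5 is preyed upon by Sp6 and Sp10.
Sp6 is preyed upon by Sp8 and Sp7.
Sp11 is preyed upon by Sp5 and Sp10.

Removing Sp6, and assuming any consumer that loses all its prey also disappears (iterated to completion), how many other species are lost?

Remove Sp6.
Round 1: Sp7 (all prey gone) → extinct.
No further losses. Total secondary extinctions: 1.

1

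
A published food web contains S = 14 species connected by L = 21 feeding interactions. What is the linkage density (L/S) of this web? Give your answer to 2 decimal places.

L/S = 1.50

There are L = 21 links among S = 14 species.
L/S = 21/14 = 1.5000 ≈ 1.50.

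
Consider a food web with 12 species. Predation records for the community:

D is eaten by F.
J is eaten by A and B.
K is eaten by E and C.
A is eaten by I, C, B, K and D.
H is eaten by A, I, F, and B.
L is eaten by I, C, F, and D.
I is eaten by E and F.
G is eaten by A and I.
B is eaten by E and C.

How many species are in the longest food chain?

One longest chain: G → A → K → E.
It has 4 species and 3 links.

4 species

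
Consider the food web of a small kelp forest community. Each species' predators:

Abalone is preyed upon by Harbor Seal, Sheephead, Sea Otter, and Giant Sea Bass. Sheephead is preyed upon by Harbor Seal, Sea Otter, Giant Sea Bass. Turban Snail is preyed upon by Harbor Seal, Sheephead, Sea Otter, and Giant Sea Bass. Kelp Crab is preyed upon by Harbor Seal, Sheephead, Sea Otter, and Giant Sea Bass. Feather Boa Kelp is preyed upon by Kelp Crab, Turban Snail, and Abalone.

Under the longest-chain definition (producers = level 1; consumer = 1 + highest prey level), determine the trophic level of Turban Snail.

Feather Boa Kelp is a producer → level 1.
Turban Snail eats Feather Boa Kelp → level 2.

Trophic level 2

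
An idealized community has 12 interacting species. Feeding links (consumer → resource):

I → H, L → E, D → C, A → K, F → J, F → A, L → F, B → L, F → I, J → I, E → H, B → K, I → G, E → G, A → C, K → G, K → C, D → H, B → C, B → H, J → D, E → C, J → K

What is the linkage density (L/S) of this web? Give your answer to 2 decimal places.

L/S = 1.92

There are L = 23 links among S = 12 species.
L/S = 23/12 = 1.9167 ≈ 1.92.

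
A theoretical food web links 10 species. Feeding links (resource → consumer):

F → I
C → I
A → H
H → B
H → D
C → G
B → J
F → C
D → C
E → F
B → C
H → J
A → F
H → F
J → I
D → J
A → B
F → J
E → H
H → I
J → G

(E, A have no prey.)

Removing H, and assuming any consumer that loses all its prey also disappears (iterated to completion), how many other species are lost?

1

Remove H.
Round 1: D (all prey gone) → extinct.
No further losses. Total secondary extinctions: 1.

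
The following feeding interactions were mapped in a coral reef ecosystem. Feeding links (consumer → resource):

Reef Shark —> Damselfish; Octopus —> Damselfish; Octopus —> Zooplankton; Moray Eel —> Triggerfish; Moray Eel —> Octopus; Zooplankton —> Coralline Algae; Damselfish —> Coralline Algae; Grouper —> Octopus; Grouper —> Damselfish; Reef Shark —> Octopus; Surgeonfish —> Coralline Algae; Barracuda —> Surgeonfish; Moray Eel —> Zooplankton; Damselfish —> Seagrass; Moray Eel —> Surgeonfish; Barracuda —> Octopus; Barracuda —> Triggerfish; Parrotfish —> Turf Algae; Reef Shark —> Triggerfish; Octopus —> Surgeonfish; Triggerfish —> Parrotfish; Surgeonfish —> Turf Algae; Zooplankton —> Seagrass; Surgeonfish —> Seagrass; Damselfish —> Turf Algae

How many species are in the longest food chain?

One longest chain: Seagrass → Zooplankton → Octopus → Moray Eel.
It has 4 species and 3 links.

4 species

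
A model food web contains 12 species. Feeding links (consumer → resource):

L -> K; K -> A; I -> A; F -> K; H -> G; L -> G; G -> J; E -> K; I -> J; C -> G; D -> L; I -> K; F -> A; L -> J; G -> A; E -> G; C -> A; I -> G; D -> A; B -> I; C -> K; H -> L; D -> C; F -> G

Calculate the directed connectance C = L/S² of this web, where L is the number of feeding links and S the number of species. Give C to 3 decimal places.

The web has S = 12 species and L = 24 feeding links.
C = L / S² = 24 / 144 = 0.1667 ≈ 0.167.

C = 0.167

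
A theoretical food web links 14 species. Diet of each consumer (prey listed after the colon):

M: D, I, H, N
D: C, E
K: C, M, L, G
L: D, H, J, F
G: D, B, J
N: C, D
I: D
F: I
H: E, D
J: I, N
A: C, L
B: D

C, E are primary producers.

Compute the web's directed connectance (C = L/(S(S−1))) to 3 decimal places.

C = 0.154

The web has S = 14 species and L = 28 feeding links.
C = L / (S(S−1)) = 28 / 182 = 0.1538 ≈ 0.154.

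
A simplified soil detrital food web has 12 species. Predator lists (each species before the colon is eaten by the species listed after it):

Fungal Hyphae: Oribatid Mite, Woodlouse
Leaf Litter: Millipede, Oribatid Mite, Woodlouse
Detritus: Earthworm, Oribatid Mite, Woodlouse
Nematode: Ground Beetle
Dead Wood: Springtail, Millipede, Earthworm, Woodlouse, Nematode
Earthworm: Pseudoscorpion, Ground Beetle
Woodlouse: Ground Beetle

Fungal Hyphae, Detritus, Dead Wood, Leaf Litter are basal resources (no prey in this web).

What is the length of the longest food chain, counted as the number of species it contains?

One longest chain: Detritus → Earthworm → Pseudoscorpion.
It has 3 species and 2 links.

3 species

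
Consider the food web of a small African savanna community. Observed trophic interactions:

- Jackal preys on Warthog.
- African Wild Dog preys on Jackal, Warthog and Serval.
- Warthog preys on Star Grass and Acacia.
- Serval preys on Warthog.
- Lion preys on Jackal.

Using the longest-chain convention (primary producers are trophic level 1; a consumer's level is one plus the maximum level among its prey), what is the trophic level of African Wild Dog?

Trophic level 4

Star Grass is a producer → level 1.
Warthog eats Star Grass (level 1); other prey at levels: Acacia 1 → level 2.
Jackal eats Warthog → level 3.
African Wild Dog eats Jackal (level 3); other prey at levels: Warthog 2, Serval 3 → level 4.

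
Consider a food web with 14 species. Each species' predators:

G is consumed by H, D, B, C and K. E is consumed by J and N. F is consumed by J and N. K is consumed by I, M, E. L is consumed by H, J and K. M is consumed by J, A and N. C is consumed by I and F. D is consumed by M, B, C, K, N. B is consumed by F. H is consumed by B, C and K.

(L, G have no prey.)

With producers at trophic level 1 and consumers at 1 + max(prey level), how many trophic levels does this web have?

Producers (level 1): L, G.
L → H → B → F → N gives N level 5.
No species has a prey at level 5, so no species reaches level 6.

5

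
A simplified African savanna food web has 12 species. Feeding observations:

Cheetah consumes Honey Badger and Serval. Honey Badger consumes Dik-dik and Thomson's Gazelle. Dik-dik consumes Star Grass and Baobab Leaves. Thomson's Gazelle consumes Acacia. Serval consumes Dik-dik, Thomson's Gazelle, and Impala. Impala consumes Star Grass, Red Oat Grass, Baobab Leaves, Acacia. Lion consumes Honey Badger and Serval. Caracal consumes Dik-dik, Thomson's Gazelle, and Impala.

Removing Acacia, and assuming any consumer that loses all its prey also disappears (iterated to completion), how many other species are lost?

1

Remove Acacia.
Round 1: Thomson's Gazelle (all prey gone) → extinct.
No further losses. Total secondary extinctions: 1.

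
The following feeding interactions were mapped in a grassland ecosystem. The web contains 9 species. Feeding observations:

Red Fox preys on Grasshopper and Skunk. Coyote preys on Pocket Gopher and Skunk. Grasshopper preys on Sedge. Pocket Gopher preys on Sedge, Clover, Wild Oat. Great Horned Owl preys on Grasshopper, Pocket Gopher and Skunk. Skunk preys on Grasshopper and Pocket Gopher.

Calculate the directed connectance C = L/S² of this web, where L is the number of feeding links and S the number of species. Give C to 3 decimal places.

The web has S = 9 species and L = 13 feeding links.
C = L / S² = 13 / 81 = 0.1605 ≈ 0.160.

C = 0.160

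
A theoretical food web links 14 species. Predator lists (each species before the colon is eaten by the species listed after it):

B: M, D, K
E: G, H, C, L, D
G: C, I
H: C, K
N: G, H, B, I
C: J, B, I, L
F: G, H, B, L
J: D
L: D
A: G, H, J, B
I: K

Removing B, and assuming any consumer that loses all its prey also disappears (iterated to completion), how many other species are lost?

1

Remove B.
Round 1: M (all prey gone) → extinct.
No further losses. Total secondary extinctions: 1.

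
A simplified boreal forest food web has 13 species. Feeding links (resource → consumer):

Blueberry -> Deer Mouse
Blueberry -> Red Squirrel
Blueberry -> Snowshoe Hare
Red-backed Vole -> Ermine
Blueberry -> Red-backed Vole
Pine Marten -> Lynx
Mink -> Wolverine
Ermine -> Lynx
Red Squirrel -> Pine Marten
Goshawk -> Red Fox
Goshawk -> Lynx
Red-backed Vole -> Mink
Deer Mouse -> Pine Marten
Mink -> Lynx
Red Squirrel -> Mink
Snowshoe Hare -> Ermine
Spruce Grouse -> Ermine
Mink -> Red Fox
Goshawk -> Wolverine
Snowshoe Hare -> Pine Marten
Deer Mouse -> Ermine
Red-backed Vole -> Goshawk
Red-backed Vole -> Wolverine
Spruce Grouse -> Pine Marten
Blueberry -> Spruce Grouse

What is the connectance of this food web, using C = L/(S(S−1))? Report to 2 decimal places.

C = 0.16

The web has S = 13 species and L = 25 feeding links.
C = L / (S(S−1)) = 25 / 156 = 0.1603 ≈ 0.16.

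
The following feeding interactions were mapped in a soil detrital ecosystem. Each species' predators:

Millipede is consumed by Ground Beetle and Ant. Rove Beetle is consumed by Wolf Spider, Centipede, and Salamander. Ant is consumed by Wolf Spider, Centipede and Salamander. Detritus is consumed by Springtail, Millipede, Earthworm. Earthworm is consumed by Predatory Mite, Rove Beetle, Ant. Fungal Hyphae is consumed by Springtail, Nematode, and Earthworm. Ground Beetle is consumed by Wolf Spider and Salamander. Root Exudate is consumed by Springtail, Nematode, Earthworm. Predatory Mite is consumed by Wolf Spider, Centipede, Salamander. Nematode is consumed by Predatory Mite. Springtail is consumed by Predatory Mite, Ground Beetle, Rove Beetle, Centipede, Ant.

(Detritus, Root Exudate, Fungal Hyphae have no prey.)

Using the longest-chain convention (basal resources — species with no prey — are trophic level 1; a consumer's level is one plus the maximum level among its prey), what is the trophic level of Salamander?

Detritus has no prey (basal) → level 1.
Millipede eats Detritus → level 2.
Ant eats Millipede (level 2); other prey at levels: Springtail 2, Earthworm 2 → level 3.
Salamander eats Ant (level 3); other prey at levels: Ground Beetle 3, Rove Beetle 3, Predatory Mite 3 → level 4.

Trophic level 4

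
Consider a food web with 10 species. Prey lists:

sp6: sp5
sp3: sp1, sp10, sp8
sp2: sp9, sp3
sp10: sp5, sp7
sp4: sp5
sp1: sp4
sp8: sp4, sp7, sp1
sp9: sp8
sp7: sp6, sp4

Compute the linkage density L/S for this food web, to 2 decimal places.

There are L = 16 links among S = 10 species.
L/S = 16/10 = 1.6000 ≈ 1.60.

L/S = 1.60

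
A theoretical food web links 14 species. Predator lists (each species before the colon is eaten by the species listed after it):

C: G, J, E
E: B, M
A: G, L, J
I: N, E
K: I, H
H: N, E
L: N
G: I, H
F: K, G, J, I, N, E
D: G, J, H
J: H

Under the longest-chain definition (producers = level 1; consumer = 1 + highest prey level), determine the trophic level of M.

F is a producer → level 1.
K eats F → level 2.
H eats K (level 2); other prey at levels: D 1, G 2, J 2 → level 3.
E eats H (level 3); other prey at levels: C 1, F 1, I 3 → level 4.
M eats E → level 5.

Trophic level 5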